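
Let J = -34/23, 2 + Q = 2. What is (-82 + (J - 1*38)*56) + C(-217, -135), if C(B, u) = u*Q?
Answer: -52734/23 ≈ -2292.8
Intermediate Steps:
Q = 0 (Q = -2 + 2 = 0)
J = -34/23 (J = -34*1/23 = -34/23 ≈ -1.4783)
C(B, u) = 0 (C(B, u) = u*0 = 0)
(-82 + (J - 1*38)*56) + C(-217, -135) = (-82 + (-34/23 - 1*38)*56) + 0 = (-82 + (-34/23 - 38)*56) + 0 = (-82 - 908/23*56) + 0 = (-82 - 50848/23) + 0 = -52734/23 + 0 = -52734/23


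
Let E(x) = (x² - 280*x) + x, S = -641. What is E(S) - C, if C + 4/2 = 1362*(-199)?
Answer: 860760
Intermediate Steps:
E(x) = x² - 279*x
C = -271040 (C = -2 + 1362*(-199) = -2 - 271038 = -271040)
E(S) - C = -641*(-279 - 641) - 1*(-271040) = -641*(-920) + 271040 = 589720 + 271040 = 860760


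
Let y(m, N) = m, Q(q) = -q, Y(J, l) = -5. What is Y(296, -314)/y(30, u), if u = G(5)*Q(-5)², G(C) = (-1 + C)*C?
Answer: -⅙ ≈ -0.16667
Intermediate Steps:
G(C) = C*(-1 + C)
u = 500 (u = (5*(-1 + 5))*(-1*(-5))² = (5*4)*5² = 20*25 = 500)
Y(296, -314)/y(30, u) = -5/30 = -5*1/30 = -⅙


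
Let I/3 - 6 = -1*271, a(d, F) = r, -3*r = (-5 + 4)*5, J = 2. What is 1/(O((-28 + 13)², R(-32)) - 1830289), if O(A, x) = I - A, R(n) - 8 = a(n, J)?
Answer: -1/1831309 ≈ -5.4606e-7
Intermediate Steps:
r = 5/3 (r = -(-5 + 4)*5/3 = -(-1)*5/3 = -⅓*(-5) = 5/3 ≈ 1.6667)
a(d, F) = 5/3
R(n) = 29/3 (R(n) = 8 + 5/3 = 29/3)
I = -795 (I = 18 + 3*(-1*271) = 18 + 3*(-271) = 18 - 813 = -795)
O(A, x) = -795 - A
1/(O((-28 + 13)², R(-32)) - 1830289) = 1/((-795 - (-28 + 13)²) - 1830289) = 1/((-795 - 1*(-15)²) - 1830289) = 1/((-795 - 1*225) - 1830289) = 1/((-795 - 225) - 1830289) = 1/(-1020 - 1830289) = 1/(-1831309) = -1/1831309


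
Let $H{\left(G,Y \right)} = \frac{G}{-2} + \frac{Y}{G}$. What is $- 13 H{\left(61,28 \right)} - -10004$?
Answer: $\frac{1268133}{122} \approx 10395.0$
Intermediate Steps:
$H{\left(G,Y \right)} = - \frac{G}{2} + \frac{Y}{G}$ ($H{\left(G,Y \right)} = G \left(- \frac{1}{2}\right) + \frac{Y}{G} = - \frac{G}{2} + \frac{Y}{G}$)
$- 13 H{\left(61,28 \right)} - -10004 = - 13 \left(\left(- \frac{1}{2}\right) 61 + \frac{28}{61}\right) - -10004 = - 13 \left(- \frac{61}{2} + 28 \cdot \frac{1}{61}\right) + 10004 = - 13 \left(- \frac{61}{2} + \frac{28}{61}\right) + 10004 = \left(-13\right) \left(- \frac{3665}{122}\right) + 10004 = \frac{47645}{122} + 10004 = \frac{1268133}{122}$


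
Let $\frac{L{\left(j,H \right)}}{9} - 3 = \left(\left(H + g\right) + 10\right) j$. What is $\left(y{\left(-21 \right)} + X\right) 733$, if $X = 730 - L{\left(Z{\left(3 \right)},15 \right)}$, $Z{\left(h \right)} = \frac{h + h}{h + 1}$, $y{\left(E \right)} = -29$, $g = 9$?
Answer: $157595$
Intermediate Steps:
$Z{\left(h \right)} = \frac{2 h}{1 + h}$
$L{\left(j,H \right)} = 27 + 9 j \left(19 + H\right)$ ($L{\left(j,H \right)} = 27 + 9 \left(\left(H + 9\right) + 10\right) j = 27 + 9 \left(\left(9 + H\right) + 10\right) j = 27 + 9 \left(19 + H\right) j = 27 + 9 j \left(19 + H\right)$)
$X = 244$ ($X = 730 - \left(27 + 171 \cdot 2 \cdot 3 \frac{1}{1 + 3} + 9 \cdot 15 \cdot 2 \cdot 3 \frac{1}{1 + 3}\right) = 730 - \left(27 + 171 \cdot 2 \cdot 3 \cdot \frac{1}{4} + 9 \cdot 15 \cdot 2 \cdot 3 \cdot \frac{1}{4}\right) = 730 - \left(27 + 171 \cdot \frac{3}{2} + 9 \cdot 15 \cdot \frac{3}{2}\right) = 730 - \left(27 + \frac{513}{2} + \frac{405}{2}\right) = 730 - 486 = 244$)
$\left(y{\left(-21 \right)} + X\right) 733 = \left(-29 + 244\right) 733 = 215 \cdot 733 = 157595$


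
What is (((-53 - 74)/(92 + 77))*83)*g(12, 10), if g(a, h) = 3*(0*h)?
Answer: 0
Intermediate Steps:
g(a, h) = 0 (g(a, h) = 3*0 = 0)
(((-53 - 74)/(92 + 77))*83)*g(12, 10) = (((-53 - 74)/(92 + 77))*83)*0 = (-127/169*83)*0 = (-127*1/169*83)*0 = -127/169*83*0 = -10541/169*0 = 0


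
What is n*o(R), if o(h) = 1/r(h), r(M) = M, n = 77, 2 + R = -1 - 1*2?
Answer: -77/5 ≈ -15.400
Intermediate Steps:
R = -5 (R = -2 + (-1 - 1*2) = -2 + (-1 - 2) = -2 - 3 = -5)
o(h) = 1/h
n*o(R) = 77/(-5) = 77*(-⅕) = -77/5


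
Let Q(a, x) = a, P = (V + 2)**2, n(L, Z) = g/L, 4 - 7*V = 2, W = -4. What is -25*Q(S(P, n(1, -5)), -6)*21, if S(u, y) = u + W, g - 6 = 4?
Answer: -4500/7 ≈ -642.86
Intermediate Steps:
g = 10 (g = 6 + 4 = 10)
V = 2/7 (V = 4/7 - 1/7*2 = 4/7 - 2/7 = 2/7 ≈ 0.28571)
n(L, Z) = 10/L
P = 256/49 (P = (2/7 + 2)**2 = (16/7)**2 = 256/49 ≈ 5.2245)
S(u, y) = -4 + u (S(u, y) = u - 4 = -4 + u)
-25*Q(S(P, n(1, -5)), -6)*21 = -25*(-4 + 256/49)*21 = -25*60/49*21 = -1500/49*21 = -4500/7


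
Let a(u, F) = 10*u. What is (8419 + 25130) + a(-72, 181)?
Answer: 32829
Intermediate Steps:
(8419 + 25130) + a(-72, 181) = (8419 + 25130) + 10*(-72) = 33549 - 720 = 32829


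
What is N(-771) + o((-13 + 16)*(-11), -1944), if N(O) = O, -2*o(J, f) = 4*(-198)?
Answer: -375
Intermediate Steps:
o(J, f) = 396 (o(J, f) = -2*(-198) = -1/2*(-792) = 396)
N(-771) + o((-13 + 16)*(-11), -1944) = -771 + 396 = -375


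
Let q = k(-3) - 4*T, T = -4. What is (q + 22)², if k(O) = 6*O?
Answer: 400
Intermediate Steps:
q = -2 (q = 6*(-3) - 4*(-4) = -18 + 16 = -2)
(q + 22)² = (-2 + 22)² = 20² = 400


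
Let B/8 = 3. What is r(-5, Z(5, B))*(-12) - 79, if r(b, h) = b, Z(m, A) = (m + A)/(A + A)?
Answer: -19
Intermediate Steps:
B = 24 (B = 8*3 = 24)
Z(m, A) = (A + m)/(2*A) (Z(m, A) = (A + m)/((2*A)) = (A + m)*(1/(2*A)) = (A + m)/(2*A))
r(-5, Z(5, B))*(-12) - 79 = -5*(-12) - 79 = 60 - 79 = -19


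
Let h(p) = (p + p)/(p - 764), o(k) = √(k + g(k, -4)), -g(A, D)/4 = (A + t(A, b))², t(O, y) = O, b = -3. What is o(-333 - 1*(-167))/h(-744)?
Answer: 377*I*√441062/372 ≈ 673.05*I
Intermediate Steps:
g(A, D) = -16*A² (g(A, D) = -4*(A + A)² = -4*4*A² = -16*A²)
o(k) = √(k - 16*k²)
h(p) = 2*p/(-764 + p) (h(p) = (2*p)/(-764 + p) = 2*p/(-764 + p))
o(-333 - 1*(-167))/h(-744) = √((-333 - 1*(-167))*(1 - 16*(-333 - 1*(-167))))/((2*(-744)/(-764 - 744))) = √((-333 + 167)*(1 - 16*(-333 + 167)))/((2*(-744)/(-1508))) = √(-166*(1 - 16*(-166)))/((2*(-744)*(-1/1508))) = √(-166*(1 + 2656))/(372/377) = √(-166*2657)*(377/372) = √(-441062)*(377/372) = (I*√441062)*(377/372) = 377*I*√441062/372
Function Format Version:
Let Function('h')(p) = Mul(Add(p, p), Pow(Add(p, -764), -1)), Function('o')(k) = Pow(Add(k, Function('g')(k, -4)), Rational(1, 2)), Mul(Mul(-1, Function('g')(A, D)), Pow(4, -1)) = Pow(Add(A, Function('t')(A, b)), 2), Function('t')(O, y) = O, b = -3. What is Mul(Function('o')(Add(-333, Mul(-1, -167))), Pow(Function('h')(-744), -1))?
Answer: Mul(Rational(377, 372), I, Pow(441062, Rational(1, 2))) ≈ Mul(673.05, I)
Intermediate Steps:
Function('g')(A, D) = Mul(-16, Pow(A, 2)) (Function('g')(A, D) = Mul(-4, Pow(Add(A, A), 2)) = Mul(-4, Pow(Mul(2, A), 2)) = Mul(-4, Mul(4, Pow(A, 2))) = Mul(-16, Pow(A, 2)))
Function('o')(k) = Pow(Add(k, Mul(-16, Pow(k, 2))), Rational(1, 2))
Function('h')(p) = Mul(2, p, Pow(Add(-764, p), -1)) (Function('h')(p) = Mul(Mul(2, p), Pow(Add(-764, p), -1)) = Mul(2, p, Pow(Add(-764, p), -1)))
Mul(Function('o')(Add(-333, Mul(-1, -167))), Pow(Function('h')(-744), -1)) = Mul(Pow(Mul(Add(-333, Mul(-1, -167)), Add(1, Mul(-16, Add(-333, Mul(-1, -167))))), Rational(1, 2)), Pow(Mul(2, -744, Pow(Add(-764, -744), -1)), -1)) = Mul(Pow(Mul(Add(-333, 167), Add(1, Mul(-16, Add(-333, 167)))), Rational(1, 2)), Pow(Mul(2, -744, Pow(-1508, -1)), -1)) = Mul(Pow(Mul(-166, Add(1, Mul(-16, -166))), Rational(1, 2)), Pow(Mul(2, -744, Rational(-1, 1508)), -1)) = Mul(Pow(Mul(-166, Add(1, 2656)), Rational(1, 2)), Pow(Rational(372, 377), -1)) = Mul(Pow(Mul(-166, 2657), Rational(1, 2)), Rational(377, 372)) = Mul(Pow(-441062, Rational(1, 2)), Rational(377, 372)) = Mul(Mul(I, Pow(441062, Rational(1, 2))), Rational(377, 372)) = Mul(Rational(377, 372), I, Pow(441062, Rational(1, 2)))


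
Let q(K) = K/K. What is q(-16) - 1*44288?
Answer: -44287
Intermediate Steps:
q(K) = 1
q(-16) - 1*44288 = 1 - 1*44288 = 1 - 44288 = -44287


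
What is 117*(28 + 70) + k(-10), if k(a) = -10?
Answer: 11456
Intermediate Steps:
117*(28 + 70) + k(-10) = 117*(28 + 70) - 10 = 117*98 - 10 = 11466 - 10 = 11456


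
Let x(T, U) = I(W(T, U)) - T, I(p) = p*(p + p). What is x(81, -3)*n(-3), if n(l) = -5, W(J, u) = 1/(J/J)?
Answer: 395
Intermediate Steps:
W(J, u) = 1 (W(J, u) = 1/1 = 1)
I(p) = 2*p² (I(p) = p*(2*p) = 2*p²)
x(T, U) = 2 - T (x(T, U) = 2*1² - T = 2*1 - T = 2 - T)
x(81, -3)*n(-3) = (2 - 1*81)*(-5) = (2 - 81)*(-5) = -79*(-5) = 395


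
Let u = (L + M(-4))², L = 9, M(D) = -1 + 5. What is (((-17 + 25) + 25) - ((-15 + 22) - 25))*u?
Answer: 8619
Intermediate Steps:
M(D) = 4
u = 169 (u = (9 + 4)² = 13² = 169)
(((-17 + 25) + 25) - ((-15 + 22) - 25))*u = (((-17 + 25) + 25) - ((-15 + 22) - 25))*169 = ((8 + 25) - (7 - 25))*169 = (33 - 1*(-18))*169 = (33 + 18)*169 = 51*169 = 8619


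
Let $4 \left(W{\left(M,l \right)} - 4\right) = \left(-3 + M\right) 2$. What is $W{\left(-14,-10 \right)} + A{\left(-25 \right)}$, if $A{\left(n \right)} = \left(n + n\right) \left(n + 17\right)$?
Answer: $\frac{791}{2} \approx 395.5$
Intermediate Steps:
$W{\left(M,l \right)} = \frac{5}{2} + \frac{M}{2}$ ($W{\left(M,l \right)} = 4 + \frac{\left(-3 + M\right) 2}{4} = 4 + \frac{-6 + 2 M}{4} = 4 + \left(- \frac{3}{2} + \frac{M}{2}\right) = \frac{5}{2} + \frac{M}{2}$)
$A{\left(n \right)} = 2 n \left(17 + n\right)$
$W{\left(-14,-10 \right)} + A{\left(-25 \right)} = \left(\frac{5}{2} + \frac{1}{2} \left(-14\right)\right) + 2 \left(-25\right) \left(17 - 25\right) = \left(\frac{5}{2} - 7\right) + 2 \left(-25\right) \left(-8\right) = - \frac{9}{2} + 400 = \frac{791}{2}$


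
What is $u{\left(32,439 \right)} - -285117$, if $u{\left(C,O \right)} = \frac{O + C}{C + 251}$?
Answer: $\frac{80688582}{283} \approx 2.8512 \cdot 10^{5}$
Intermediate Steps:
$u{\left(C,O \right)} = \frac{C + O}{251 + C}$
$u{\left(32,439 \right)} - -285117 = \frac{32 + 439}{251 + 32} - -285117 = \frac{1}{283} \cdot 471 + 285117 = \frac{471}{283} + 285117 = \frac{80688582}{283}$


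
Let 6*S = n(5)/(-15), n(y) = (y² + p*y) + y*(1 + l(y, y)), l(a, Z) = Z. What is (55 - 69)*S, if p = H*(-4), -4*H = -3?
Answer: 56/9 ≈ 6.2222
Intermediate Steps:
H = ¾ (H = -¼*(-3) = ¾ ≈ 0.75000)
p = -3 (p = (¾)*(-4) = -3)
n(y) = y² - 3*y + y*(1 + y) (n(y) = (y² - 3*y) + y*(1 + y) = y² - 3*y + y*(1 + y))
S = -4/9 (S = ((2*5*(-1 + 5))/(-15))/6 = ((2*5*4)*(-1/15))/6 = (40*(-1/15))/6 = (⅙)*(-8/3) = -4/9 ≈ -0.44444)
(55 - 69)*S = (55 - 69)*(-4/9) = -14*(-4/9) = 56/9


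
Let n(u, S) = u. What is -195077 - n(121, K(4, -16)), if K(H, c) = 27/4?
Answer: -195198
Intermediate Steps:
K(H, c) = 27/4 (K(H, c) = 27*(¼) = 27/4)
-195077 - n(121, K(4, -16)) = -195077 - 1*121 = -195077 - 121 = -195198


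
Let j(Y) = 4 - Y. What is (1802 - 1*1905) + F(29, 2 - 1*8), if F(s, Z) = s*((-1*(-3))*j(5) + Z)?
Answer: -364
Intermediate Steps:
F(s, Z) = s*(-3 + Z) (F(s, Z) = s*((-1*(-3))*(4 - 1*5) + Z) = s*(3*(4 - 5) + Z) = s*(3*(-1) + Z) = s*(-3 + Z))
(1802 - 1*1905) + F(29, 2 - 1*8) = (1802 - 1*1905) + 29*(-3 + (2 - 1*8)) = (1802 - 1905) + 29*(-3 + (2 - 8)) = -103 + 29*(-3 - 6) = -103 + 29*(-9) = -103 - 261 = -364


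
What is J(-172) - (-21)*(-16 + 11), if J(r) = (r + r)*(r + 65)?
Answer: 36703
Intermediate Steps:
J(r) = 2*r*(65 + r) (J(r) = (2*r)*(65 + r) = 2*r*(65 + r))
J(-172) - (-21)*(-16 + 11) = 2*(-172)*(65 - 172) - (-21)*(-16 + 11) = 2*(-172)*(-107) - (-21)*(-5) = 36808 - 1*105 = 36808 - 105 = 36703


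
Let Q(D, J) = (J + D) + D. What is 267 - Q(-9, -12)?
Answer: 297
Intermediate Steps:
Q(D, J) = J + 2*D (Q(D, J) = (D + J) + D = J + 2*D)
267 - Q(-9, -12) = 267 - (-12 + 2*(-9)) = 267 - (-12 - 18) = 267 - 1*(-30) = 267 + 30 = 297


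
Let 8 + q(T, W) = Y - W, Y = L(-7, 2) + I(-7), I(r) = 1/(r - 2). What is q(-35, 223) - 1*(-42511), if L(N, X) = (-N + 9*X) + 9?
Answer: 380825/9 ≈ 42314.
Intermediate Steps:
I(r) = 1/(-2 + r)
L(N, X) = 9 - N + 9*X
Y = 305/9 (Y = (9 - 1*(-7) + 9*2) + 1/(-2 - 7) = (9 + 7 + 18) + 1/(-9) = 34 - ⅑ = 305/9 ≈ 33.889)
q(T, W) = 233/9 - W (q(T, W) = -8 + (305/9 - W) = 233/9 - W)
q(-35, 223) - 1*(-42511) = (233/9 - 1*223) - 1*(-42511) = (233/9 - 223) + 42511 = -1774/9 + 42511 = 380825/9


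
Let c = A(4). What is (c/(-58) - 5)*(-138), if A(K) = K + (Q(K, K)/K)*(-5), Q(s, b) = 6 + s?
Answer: 38847/58 ≈ 669.78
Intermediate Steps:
A(K) = K - 5*(6 + K)/K (A(K) = K + ((6 + K)/K)*(-5) = K - 5*(6 + K)/K)
c = -17/2 (c = -5 + 4 - 30/4 = -5 + 4 - 30*¼ = -5 + 4 - 15/2 = -17/2 ≈ -8.5000)
(c/(-58) - 5)*(-138) = (-17/2/(-58) - 5)*(-138) = (-17/2*(-1/58) - 5)*(-138) = (17/116 - 5)*(-138) = -563/116*(-138) = 38847/58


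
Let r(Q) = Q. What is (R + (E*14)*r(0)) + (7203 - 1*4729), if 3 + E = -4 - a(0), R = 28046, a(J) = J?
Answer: 30520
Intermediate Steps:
E = -7 (E = -3 + (-4 - 1*0) = -3 + (-4 + 0) = -3 - 4 = -7)
(R + (E*14)*r(0)) + (7203 - 1*4729) = (28046 - 7*14*0) + (7203 - 1*4729) = (28046 - 98*0) + (7203 - 4729) = (28046 + 0) + 2474 = 28046 + 2474 = 30520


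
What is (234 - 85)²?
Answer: 22201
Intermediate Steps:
(234 - 85)² = 149² = 22201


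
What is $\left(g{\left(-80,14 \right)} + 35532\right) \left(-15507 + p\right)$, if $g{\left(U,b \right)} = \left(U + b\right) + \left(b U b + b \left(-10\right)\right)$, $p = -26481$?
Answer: $-824896248$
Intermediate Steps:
$g{\left(U,b \right)} = U - 9 b + U b^{2}$ ($g{\left(U,b \right)} = \left(U + b\right) + \left(U b b - 10 b\right) = \left(U + b\right) + \left(U b^{2} - 10 b\right) = \left(U + b\right) + \left(- 10 b + U b^{2}\right) = U - 9 b + U b^{2}$)
$\left(g{\left(-80,14 \right)} + 35532\right) \left(-15507 + p\right) = \left(\left(-80 - 126 - 80 \cdot 14^{2}\right) + 35532\right) \left(-15507 - 26481\right) = \left(\left(-80 - 126 - 15680\right) + 35532\right) \left(-41988\right) = \left(-15886 + 35532\right) \left(-41988\right) = 19646 \left(-41988\right) = -824896248$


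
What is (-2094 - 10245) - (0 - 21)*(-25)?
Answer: -12864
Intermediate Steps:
(-2094 - 10245) - (0 - 21)*(-25) = -12339 - (-21)*(-25) = -12339 - 1*525 = -12339 - 525 = -12864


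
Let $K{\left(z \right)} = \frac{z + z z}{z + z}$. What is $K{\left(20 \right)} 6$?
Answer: $63$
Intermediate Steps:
$K{\left(z \right)} = \frac{z + z^{2}}{2 z}$
$K{\left(20 \right)} 6 = \left(\frac{1}{2} + \frac{1}{2} \cdot 20\right) 6 = \left(\frac{1}{2} + 10\right) 6 = \frac{21}{2} \cdot 6 = 63$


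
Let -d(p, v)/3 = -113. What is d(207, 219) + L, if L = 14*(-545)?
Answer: -7291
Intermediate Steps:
L = -7630
d(p, v) = 339 (d(p, v) = -3*(-113) = 339)
d(207, 219) + L = 339 - 7630 = -7291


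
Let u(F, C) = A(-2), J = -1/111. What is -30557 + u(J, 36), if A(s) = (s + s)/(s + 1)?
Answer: -30553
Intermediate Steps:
J = -1/111 (J = -1*1/111 = -1/111 ≈ -0.0090090)
A(s) = 2*s/(1 + s) (A(s) = (2*s)/(1 + s) = 2*s/(1 + s))
u(F, C) = 4 (u(F, C) = 2*(-2)/(1 - 2) = 2*(-2)/(-1) = 2*(-2)*(-1) = 4)
-30557 + u(J, 36) = -30557 + 4 = -30553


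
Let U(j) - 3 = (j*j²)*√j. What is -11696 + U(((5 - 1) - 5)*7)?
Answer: -11693 - 343*I*√7 ≈ -11693.0 - 907.49*I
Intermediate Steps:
U(j) = 3 + j^(7/2) (U(j) = 3 + (j*j²)*√j = 3 + j³*√j = 3 + j^(7/2))
-11696 + U(((5 - 1) - 5)*7) = -11696 + (3 + (((5 - 1) - 5)*7)^(7/2)) = -11696 + (3 + ((4 - 5)*7)^(7/2)) = -11696 + (3 + (-1*7)^(7/2)) = -11696 + (3 + (-7)^(7/2)) = -11696 + (3 - 343*I*√7) = -11693 - 343*I*√7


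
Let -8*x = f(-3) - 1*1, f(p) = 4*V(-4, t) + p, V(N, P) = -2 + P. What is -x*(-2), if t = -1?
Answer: 4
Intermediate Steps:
f(p) = -12 + p (f(p) = 4*(-2 - 1) + p = 4*(-3) + p = -12 + p)
x = 2 (x = -((-12 - 3) - 1*1)/8 = -(-15 - 1)/8 = -⅛*(-16) = 2)
-x*(-2) = -1*2*(-2) = -2*(-2) = 4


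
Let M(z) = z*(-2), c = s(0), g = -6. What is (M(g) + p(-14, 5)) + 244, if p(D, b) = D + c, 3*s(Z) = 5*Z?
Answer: 242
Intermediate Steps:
s(Z) = 5*Z/3 (s(Z) = (5*Z)/3 = 5*Z/3)
c = 0 (c = (5/3)*0 = 0)
M(z) = -2*z
p(D, b) = D (p(D, b) = D + 0 = D)
(M(g) + p(-14, 5)) + 244 = (-2*(-6) - 14) + 244 = (12 - 14) + 244 = -2 + 244 = 242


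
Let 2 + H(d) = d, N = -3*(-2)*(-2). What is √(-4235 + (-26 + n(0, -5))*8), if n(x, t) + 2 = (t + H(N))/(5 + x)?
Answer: I*√112235/5 ≈ 67.003*I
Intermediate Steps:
N = -12 (N = 6*(-2) = -12)
H(d) = -2 + d
n(x, t) = -2 + (-14 + t)/(5 + x) (n(x, t) = -2 + (t + (-2 - 12))/(5 + x) = -2 + (t - 14)/(5 + x) = -2 + (-14 + t)/(5 + x))
√(-4235 + (-26 + n(0, -5))*8) = √(-4235 + (-26 + (-24 - 5 - 2*0)/(5 + 0))*8) = √(-4235 + (-26 + (-24 - 5 + 0)/5)*8) = √(-4235 + (-26 + (⅕)*(-29))*8) = √(-4235 + (-26 - 29/5)*8) = √(-4235 - 159/5*8) = √(-4235 - 1272/5) = √(-22447/5) = I*√112235/5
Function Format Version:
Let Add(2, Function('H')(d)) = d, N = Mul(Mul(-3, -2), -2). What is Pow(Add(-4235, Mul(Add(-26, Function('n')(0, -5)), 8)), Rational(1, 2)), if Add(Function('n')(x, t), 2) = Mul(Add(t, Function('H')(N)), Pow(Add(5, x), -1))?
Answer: Mul(Rational(1, 5), I, Pow(112235, Rational(1, 2))) ≈ Mul(67.003, I)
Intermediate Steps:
N = -12 (N = Mul(6, -2) = -12)
Function('H')(d) = Add(-2, d)
Function('n')(x, t) = Add(-2, Mul(Pow(Add(5, x), -1), Add(-14, t))) (Function('n')(x, t) = Add(-2, Mul(Add(t, Add(-2, -12)), Pow(Add(5, x), -1))) = Add(-2, Mul(Add(t, -14), Pow(Add(5, x), -1))) = Add(-2, Mul(Add(-14, t), Pow(Add(5, x), -1))) = Add(-2, Mul(Pow(Add(5, x), -1), Add(-14, t))))
Pow(Add(-4235, Mul(Add(-26, Function('n')(0, -5)), 8)), Rational(1, 2)) = Pow(Add(-4235, Mul(Add(-26, Mul(Pow(Add(5, 0), -1), Add(-24, -5, Mul(-2, 0)))), 8)), Rational(1, 2)) = Pow(Add(-4235, Mul(Add(-26, Mul(Pow(5, -1), Add(-24, -5, 0))), 8)), Rational(1, 2)) = Pow(Add(-4235, Mul(Add(-26, Mul(Rational(1, 5), -29)), 8)), Rational(1, 2)) = Pow(Add(-4235, Mul(Add(-26, Rational(-29, 5)), 8)), Rational(1, 2)) = Pow(Add(-4235, Mul(Rational(-159, 5), 8)), Rational(1, 2)) = Pow(Add(-4235, Rational(-1272, 5)), Rational(1, 2)) = Pow(Rational(-22447, 5), Rational(1, 2)) = Mul(Rational(1, 5), I, Pow(112235, Rational(1, 2)))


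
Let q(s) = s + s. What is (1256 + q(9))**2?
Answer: 1623076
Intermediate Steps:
q(s) = 2*s
(1256 + q(9))**2 = (1256 + 2*9)**2 = (1256 + 18)**2 = 1274**2 = 1623076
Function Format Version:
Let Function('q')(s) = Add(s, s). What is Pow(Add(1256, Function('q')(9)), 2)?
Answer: 1623076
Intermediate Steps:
Function('q')(s) = Mul(2, s)
Pow(Add(1256, Function('q')(9)), 2) = Pow(Add(1256, Mul(2, 9)), 2) = Pow(Add(1256, 18), 2) = Pow(1274, 2) = 1623076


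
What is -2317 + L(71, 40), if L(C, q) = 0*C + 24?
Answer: -2293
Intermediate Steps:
L(C, q) = 24 (L(C, q) = 0 + 24 = 24)
-2317 + L(71, 40) = -2317 + 24 = -2293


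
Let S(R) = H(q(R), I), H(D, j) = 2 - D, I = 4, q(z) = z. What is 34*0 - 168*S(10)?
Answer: 1344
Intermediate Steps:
S(R) = 2 - R
34*0 - 168*S(10) = 34*0 - 168*(2 - 1*10) = 0 - 168*(2 - 10) = 0 - 168*(-8) = 0 + 1344 = 1344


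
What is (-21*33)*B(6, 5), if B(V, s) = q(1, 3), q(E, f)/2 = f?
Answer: -4158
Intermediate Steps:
q(E, f) = 2*f
B(V, s) = 6 (B(V, s) = 2*3 = 6)
(-21*33)*B(6, 5) = -21*33*6 = -693*6 = -4158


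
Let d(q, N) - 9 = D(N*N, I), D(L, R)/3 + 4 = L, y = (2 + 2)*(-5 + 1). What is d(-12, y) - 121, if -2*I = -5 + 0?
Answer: 644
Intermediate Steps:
I = 5/2 (I = -(-5 + 0)/2 = -½*(-5) = 5/2 ≈ 2.5000)
y = -16 (y = 4*(-4) = -16)
D(L, R) = -12 + 3*L
d(q, N) = -3 + 3*N² (d(q, N) = 9 + (-12 + 3*(N*N)) = 9 + (-12 + 3*N²) = -3 + 3*N²)
d(-12, y) - 121 = (-3 + 3*(-16)²) - 121 = (-3 + 3*256) - 121 = (-3 + 768) - 121 = 765 - 121 = 644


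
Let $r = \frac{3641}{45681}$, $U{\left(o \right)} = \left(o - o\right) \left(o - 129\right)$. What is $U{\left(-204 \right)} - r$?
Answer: $- \frac{3641}{45681} \approx -0.079705$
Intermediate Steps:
$U{\left(o \right)} = 0$ ($U{\left(o \right)} = 0 \left(-129 + o\right) = 0$)
$r = \frac{3641}{45681}$ ($r = 3641 \cdot \frac{1}{45681} = \frac{3641}{45681} \approx 0.079705$)
$U{\left(-204 \right)} - r = 0 - \frac{3641}{45681} = - \frac{3641}{45681}$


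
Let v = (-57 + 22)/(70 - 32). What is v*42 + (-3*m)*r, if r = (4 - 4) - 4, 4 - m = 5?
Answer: -963/19 ≈ -50.684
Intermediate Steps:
m = -1 (m = 4 - 1*5 = 4 - 5 = -1)
v = -35/38 ≈ -0.92105
r = -4 (r = 0 - 4 = -4)
v*42 + (-3*m)*r = -35/38*42 - 3*(-1)*(-4) = -735/19 + 3*(-4) = -735/19 - 12 = -963/19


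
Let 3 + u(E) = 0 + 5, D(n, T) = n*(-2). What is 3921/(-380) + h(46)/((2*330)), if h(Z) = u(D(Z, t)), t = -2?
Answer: -25871/2508 ≈ -10.315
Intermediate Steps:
D(n, T) = -2*n
u(E) = 2 (u(E) = -3 + (0 + 5) = -3 + 5 = 2)
h(Z) = 2
3921/(-380) + h(46)/((2*330)) = 3921/(-380) + 2/((2*330)) = 3921*(-1/380) + 2/660 = -3921/380 + 2*(1/660) = -3921/380 + 1/330 = -25871/2508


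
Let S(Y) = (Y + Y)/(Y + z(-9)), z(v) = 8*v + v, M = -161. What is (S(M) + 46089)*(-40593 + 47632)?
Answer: 39256010270/121 ≈ 3.2443e+8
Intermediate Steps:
z(v) = 9*v
S(Y) = 2*Y/(-81 + Y) (S(Y) = (Y + Y)/(Y + 9*(-9)) = (2*Y)/(Y - 81) = (2*Y)/(-81 + Y) = 2*Y/(-81 + Y))
(S(M) + 46089)*(-40593 + 47632) = (2*(-161)/(-81 - 161) + 46089)*(-40593 + 47632) = (2*(-161)/(-242) + 46089)*7039 = (2*(-161)*(-1/242) + 46089)*7039 = (161/121 + 46089)*7039 = (5576930/121)*7039 = 39256010270/121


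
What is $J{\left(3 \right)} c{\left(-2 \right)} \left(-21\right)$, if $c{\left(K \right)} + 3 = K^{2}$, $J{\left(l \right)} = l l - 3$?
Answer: $-126$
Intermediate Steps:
$J{\left(l \right)} = -3 + l^{2}$ ($J{\left(l \right)} = l^{2} - 3 = -3 + l^{2}$)
$c{\left(K \right)} = -3 + K^{2}$
$J{\left(3 \right)} c{\left(-2 \right)} \left(-21\right) = \left(-3 + 3^{2}\right) \left(-3 + \left(-2\right)^{2}\right) \left(-21\right) = \left(-3 + 9\right) \left(-3 + 4\right) \left(-21\right) = 6 \cdot 1 \left(-21\right) = 6 \left(-21\right) = -126$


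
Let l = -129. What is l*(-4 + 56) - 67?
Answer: -6775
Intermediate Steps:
l*(-4 + 56) - 67 = -129*(-4 + 56) - 67 = -129*52 - 67 = -6708 - 67 = -6775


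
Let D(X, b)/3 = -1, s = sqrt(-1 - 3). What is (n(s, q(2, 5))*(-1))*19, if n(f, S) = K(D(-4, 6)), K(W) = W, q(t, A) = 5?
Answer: 57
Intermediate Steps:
s = 2*I (s = sqrt(-4) = 2*I ≈ 2.0*I)
D(X, b) = -3 (D(X, b) = 3*(-1) = -3)
n(f, S) = -3
(n(s, q(2, 5))*(-1))*19 = -3*(-1)*19 = 3*19 = 57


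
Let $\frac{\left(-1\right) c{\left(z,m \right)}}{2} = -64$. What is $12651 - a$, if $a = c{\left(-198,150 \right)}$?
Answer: $12523$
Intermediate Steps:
$c{\left(z,m \right)} = 128$ ($c{\left(z,m \right)} = \left(-2\right) \left(-64\right) = 128$)
$a = 128$
$12651 - a = 12651 - 128 = 12523$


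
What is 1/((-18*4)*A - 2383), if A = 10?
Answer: -1/3103 ≈ -0.00032227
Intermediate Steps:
1/((-18*4)*A - 2383) = 1/(-18*4*10 - 2383) = 1/(-72*10 - 2383) = 1/(-720 - 2383) = 1/(-3103) = -1/3103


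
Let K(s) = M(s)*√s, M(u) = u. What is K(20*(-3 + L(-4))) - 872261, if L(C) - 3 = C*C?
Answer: -872261 + 2560*√5 ≈ -8.6654e+5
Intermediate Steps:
L(C) = 3 + C² (L(C) = 3 + C*C = 3 + C²)
K(s) = s^(3/2) (K(s) = s*√s = s^(3/2))
K(20*(-3 + L(-4))) - 872261 = (20*(-3 + (3 + (-4)²)))^(3/2) - 872261 = (20*(-3 + (3 + 16)))^(3/2) - 872261 = (20*(-3 + 19))^(3/2) - 872261 = (20*16)^(3/2) - 872261 = 320^(3/2) - 872261 = 2560*√5 - 872261 = -872261 + 2560*√5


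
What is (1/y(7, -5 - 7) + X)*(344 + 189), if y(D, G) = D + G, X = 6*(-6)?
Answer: -96473/5 ≈ -19295.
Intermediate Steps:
X = -36
(1/y(7, -5 - 7) + X)*(344 + 189) = (1/(7 + (-5 - 7)) - 36)*(344 + 189) = (1/(7 - 12) - 36)*533 = (1/(-5) - 36)*533 = (-⅕ - 36)*533 = -181/5*533 = -96473/5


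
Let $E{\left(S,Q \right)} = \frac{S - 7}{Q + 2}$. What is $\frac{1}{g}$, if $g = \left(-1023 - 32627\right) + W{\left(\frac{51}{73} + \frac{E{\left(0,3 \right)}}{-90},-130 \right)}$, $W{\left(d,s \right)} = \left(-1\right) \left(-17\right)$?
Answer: $- \frac{1}{33633} \approx -2.9733 \cdot 10^{-5}$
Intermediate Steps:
$E{\left(S,Q \right)} = \frac{-7 + S}{2 + Q}$
$W{\left(d,s \right)} = 17$
$g = -33633$ ($g = \left(-1023 - 32627\right) + 17 = -33650 + 17 = -33633$)
$\frac{1}{g} = \frac{1}{-33633} = - \frac{1}{33633}$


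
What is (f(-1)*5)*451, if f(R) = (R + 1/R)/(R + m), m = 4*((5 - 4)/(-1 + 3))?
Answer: -4510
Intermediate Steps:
m = 2 (m = 4*(1/2) = 4*(1*(½)) = 4*(½) = 2)
f(R) = (R + 1/R)/(2 + R) (f(R) = (R + 1/R)/(R + 2) = (R + 1/R)/(2 + R))
(f(-1)*5)*451 = (((1 + (-1)²)/((-1)*(2 - 1)))*5)*451 = (-1*(1 + 1)/1*5)*451 = (-1*1*2*5)*451 = -2*5*451 = -10*451 = -4510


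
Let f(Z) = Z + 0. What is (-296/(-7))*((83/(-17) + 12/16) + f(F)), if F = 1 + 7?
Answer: 19462/119 ≈ 163.55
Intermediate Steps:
F = 8
f(Z) = Z
(-296/(-7))*((83/(-17) + 12/16) + f(F)) = (-296/(-7))*((83/(-17) + 12/16) + 8) = (-296*(-⅐))*((83*(-1/17) + 12*(1/16)) + 8) = 296*((-83/17 + ¾) + 8)/7 = 296*(-281/68 + 8)/7 = (296/7)*(263/68) = 19462/119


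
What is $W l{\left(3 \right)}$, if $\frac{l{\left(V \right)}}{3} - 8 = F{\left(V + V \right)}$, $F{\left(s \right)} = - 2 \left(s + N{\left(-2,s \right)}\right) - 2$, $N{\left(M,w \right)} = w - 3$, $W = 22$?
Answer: $-792$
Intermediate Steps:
$N{\left(M,w \right)} = -3 + w$
$F{\left(s \right)} = 4 - 4 s$ ($F{\left(s \right)} = - 2 \left(s + \left(-3 + s\right)\right) - 2 = - 2 \left(-3 + 2 s\right) - 2 = \left(6 - 4 s\right) - 2 = 4 - 4 s$)
$l{\left(V \right)} = 36 - 24 V$ ($l{\left(V \right)} = 24 + 3 \left(4 - 4 \left(V + V\right)\right) = 24 + 3 \left(4 - 4 \cdot 2 V\right) = 24 + 3 \left(4 - 8 V\right) = 24 - \left(-12 + 24 V\right) = 36 - 24 V$)
$W l{\left(3 \right)} = 22 \left(36 - 72\right) = 22 \left(-36\right) = -792$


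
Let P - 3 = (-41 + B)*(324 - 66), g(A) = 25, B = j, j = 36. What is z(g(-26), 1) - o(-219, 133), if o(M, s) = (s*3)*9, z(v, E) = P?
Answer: -4878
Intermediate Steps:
B = 36
P = -1287 (P = 3 + (-41 + 36)*(324 - 66) = 3 - 5*258 = 3 - 1290 = -1287)
z(v, E) = -1287
o(M, s) = 27*s (o(M, s) = (3*s)*9 = 27*s)
z(g(-26), 1) - o(-219, 133) = -1287 - 27*133 = -1287 - 1*3591 = -1287 - 3591 = -4878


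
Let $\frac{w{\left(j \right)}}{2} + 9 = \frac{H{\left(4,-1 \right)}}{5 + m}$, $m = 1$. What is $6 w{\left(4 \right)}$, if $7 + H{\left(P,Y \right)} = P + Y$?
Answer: $-116$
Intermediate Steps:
$H{\left(P,Y \right)} = -7 + P + Y$ ($H{\left(P,Y \right)} = -7 + \left(P + Y\right) = -7 + P + Y$)
$w{\left(j \right)} = - \frac{58}{3}$ ($w{\left(j \right)} = -18 + 2 \frac{-7 + 4 - 1}{5 + 1} = -18 + 2 \cdot \frac{1}{6} \left(-4\right) = -18 + 2 \left(- \frac{2}{3}\right) = -18 - \frac{4}{3} = - \frac{58}{3}$)
$6 w{\left(4 \right)} = 6 \left(- \frac{58}{3}\right) = -116$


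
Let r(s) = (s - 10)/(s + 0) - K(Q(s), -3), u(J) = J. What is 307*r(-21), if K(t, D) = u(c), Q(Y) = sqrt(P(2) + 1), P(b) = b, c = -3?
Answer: 28858/21 ≈ 1374.2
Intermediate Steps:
Q(Y) = sqrt(3) (Q(Y) = sqrt(2 + 1) = sqrt(3))
K(t, D) = -3
r(s) = 3 + (-10 + s)/s (r(s) = (s - 10)/(s + 0) - 1*(-3) = (-10 + s)/s + 3 = 3 + (-10 + s)/s)
307*r(-21) = 307*(4 - 10/(-21)) = 307*(4 - 10*(-1/21)) = 307*(4 + 10/21) = 307*(94/21) = 28858/21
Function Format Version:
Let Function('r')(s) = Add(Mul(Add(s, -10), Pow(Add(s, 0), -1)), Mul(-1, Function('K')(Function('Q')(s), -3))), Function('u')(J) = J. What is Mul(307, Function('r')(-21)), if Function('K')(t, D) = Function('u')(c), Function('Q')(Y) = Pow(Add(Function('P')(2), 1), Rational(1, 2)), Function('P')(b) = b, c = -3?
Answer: Rational(28858, 21) ≈ 1374.2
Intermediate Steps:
Function('Q')(Y) = Pow(3, Rational(1, 2)) (Function('Q')(Y) = Pow(Add(2, 1), Rational(1, 2)) = Pow(3, Rational(1, 2)))
Function('K')(t, D) = -3
Function('r')(s) = Add(3, Mul(Pow(s, -1), Add(-10, s))) (Function('r')(s) = Add(Mul(Add(s, -10), Pow(Add(s, 0), -1)), Mul(-1, -3)) = Add(Mul(Add(-10, s), Pow(s, -1)), 3) = Add(Mul(Pow(s, -1), Add(-10, s)), 3) = Add(3, Mul(Pow(s, -1), Add(-10, s))))
Mul(307, Function('r')(-21)) = Mul(307, Add(4, Mul(-10, Pow(-21, -1)))) = Mul(307, Add(4, Mul(-10, Rational(-1, 21)))) = Mul(307, Add(4, Rational(10, 21))) = Mul(307, Rational(94, 21)) = Rational(28858, 21)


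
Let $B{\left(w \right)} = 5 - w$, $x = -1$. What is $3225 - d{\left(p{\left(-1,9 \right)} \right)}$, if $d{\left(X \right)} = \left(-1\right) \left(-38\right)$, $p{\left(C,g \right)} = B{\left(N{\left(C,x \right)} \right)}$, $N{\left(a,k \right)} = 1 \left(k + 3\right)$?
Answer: $3187$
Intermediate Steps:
$N{\left(a,k \right)} = 3 + k$ ($N{\left(a,k \right)} = 1 \left(3 + k\right) = 3 + k$)
$p{\left(C,g \right)} = 3$ ($p{\left(C,g \right)} = 5 - \left(3 - 1\right) = 5 - 2 = 3$)
$d{\left(X \right)} = 38$
$3225 - d{\left(p{\left(-1,9 \right)} \right)} = 3225 - 38 = 3187$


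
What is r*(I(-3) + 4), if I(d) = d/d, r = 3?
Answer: 15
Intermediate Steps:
I(d) = 1
r*(I(-3) + 4) = 3*(1 + 4) = 3*5 = 15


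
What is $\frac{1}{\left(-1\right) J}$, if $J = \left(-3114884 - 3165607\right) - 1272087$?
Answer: $\frac{1}{7552578} \approx 1.3241 \cdot 10^{-7}$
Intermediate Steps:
$J = -7552578$ ($J = -6280491 - 1272087 = -7552578$)
$\frac{1}{\left(-1\right) J} = \frac{1}{\left(-1\right) \left(-7552578\right)} = \frac{1}{7552578}$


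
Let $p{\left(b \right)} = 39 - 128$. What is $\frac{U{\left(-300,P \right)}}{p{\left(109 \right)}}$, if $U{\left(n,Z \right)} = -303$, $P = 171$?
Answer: $\frac{303}{89} \approx 3.4045$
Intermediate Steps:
$p{\left(b \right)} = -89$
$\frac{U{\left(-300,P \right)}}{p{\left(109 \right)}} = - \frac{303}{-89} = \left(-303\right) \left(- \frac{1}{89}\right) = \frac{303}{89}$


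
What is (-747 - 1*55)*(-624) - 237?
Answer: 500211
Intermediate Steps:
(-747 - 1*55)*(-624) - 237 = (-747 - 55)*(-624) - 237 = -802*(-624) - 237 = 500448 - 237 = 500211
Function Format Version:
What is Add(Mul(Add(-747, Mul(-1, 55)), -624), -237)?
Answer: 500211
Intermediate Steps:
Add(Mul(Add(-747, Mul(-1, 55)), -624), -237) = Add(Mul(Add(-747, -55), -624), -237) = Add(Mul(-802, -624), -237) = Add(500448, -237) = 500211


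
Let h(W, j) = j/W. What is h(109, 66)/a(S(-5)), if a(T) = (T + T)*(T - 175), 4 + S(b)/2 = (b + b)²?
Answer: 11/118592 ≈ 9.2755e-5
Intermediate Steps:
S(b) = -8 + 8*b² (S(b) = -8 + 2*(b + b)² = -8 + 2*(2*b)² = -8 + 2*(4*b²) = -8 + 8*b²)
a(T) = 2*T*(-175 + T) (a(T) = (2*T)*(-175 + T) = 2*T*(-175 + T))
h(109, 66)/a(S(-5)) = (66/109)/((2*(-8 + 8*(-5)²)*(-175 + (-8 + 8*(-5)²)))) = (66*(1/109))/((2*(-8 + 8*25)*(-175 + (-8 + 8*25)))) = 66/(109*((2*(-8 + 200)*(-175 + (-8 + 200))))) = 66/(109*((2*192*(-175 + 192)))) = 66/(109*((2*192*17))) = (66/109)/6528 = (66/109)*(1/6528) = 11/118592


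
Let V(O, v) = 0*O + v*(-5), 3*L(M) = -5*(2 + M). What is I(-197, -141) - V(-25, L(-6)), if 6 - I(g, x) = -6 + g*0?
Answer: 136/3 ≈ 45.333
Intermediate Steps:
L(M) = -10/3 - 5*M/3 (L(M) = (-5*(2 + M))/3 = (-10 - 5*M)/3 = -10/3 - 5*M/3)
I(g, x) = 12 (I(g, x) = 6 - (-6 + g*0) = 6 - (-6 + 0) = 6 - 1*(-6) = 6 + 6 = 12)
V(O, v) = -5*v (V(O, v) = 0 - 5*v = -5*v)
I(-197, -141) - V(-25, L(-6)) = 12 - (-5)*(-10/3 - 5/3*(-6)) = 12 - (-5)*(-10/3 + 10) = 12 - (-5)*20/3 = 12 - 1*(-100/3) = 12 + 100/3 = 136/3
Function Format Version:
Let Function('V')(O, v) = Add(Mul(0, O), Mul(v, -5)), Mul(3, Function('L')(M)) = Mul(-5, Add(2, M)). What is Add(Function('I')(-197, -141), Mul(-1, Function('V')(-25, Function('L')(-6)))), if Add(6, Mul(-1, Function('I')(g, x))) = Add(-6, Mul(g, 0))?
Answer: Rational(136, 3) ≈ 45.333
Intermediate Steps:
Function('L')(M) = Add(Rational(-10, 3), Mul(Rational(-5, 3), M)) (Function('L')(M) = Mul(Rational(1, 3), Mul(-5, Add(2, M))) = Mul(Rational(1, 3), Add(-10, Mul(-5, M))) = Add(Rational(-10, 3), Mul(Rational(-5, 3), M)))
Function('I')(g, x) = 12 (Function('I')(g, x) = Add(6, Mul(-1, Add(-6, Mul(g, 0)))) = Add(6, Mul(-1, Add(-6, 0))) = Add(6, Mul(-1, -6)) = Add(6, 6) = 12)
Function('V')(O, v) = Mul(-5, v) (Function('V')(O, v) = Add(0, Mul(-5, v)) = Mul(-5, v))
Add(Function('I')(-197, -141), Mul(-1, Function('V')(-25, Function('L')(-6)))) = Add(12, Mul(-1, Mul(-5, Add(Rational(-10, 3), Mul(Rational(-5, 3), -6))))) = Add(12, Mul(-1, Mul(-5, Add(Rational(-10, 3), 10)))) = Add(12, Mul(-1, Mul(-5, Rational(20, 3)))) = Add(12, Mul(-1, Rational(-100, 3))) = Add(12, Rational(100, 3)) = Rational(136, 3)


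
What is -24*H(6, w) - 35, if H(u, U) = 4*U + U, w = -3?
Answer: 325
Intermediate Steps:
H(u, U) = 5*U
-24*H(6, w) - 35 = -120*(-3) - 35 = -24*(-15) - 35 = 360 - 35 = 325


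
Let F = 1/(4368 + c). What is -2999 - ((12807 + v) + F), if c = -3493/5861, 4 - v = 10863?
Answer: -126630121046/25597355 ≈ -4947.0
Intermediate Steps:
v = -10859 (v = 4 - 1*10863 = 4 - 10863 = -10859)
c = -3493/5861 (c = -3493*1/5861 = -3493/5861 ≈ -0.59597)
F = 5861/25597355 (F = 1/(4368 - 3493/5861) = 1/(25597355/5861) = 5861/25597355 ≈ 0.00022897)
-2999 - ((12807 + v) + F) = -2999 - ((12807 - 10859) + 5861/25597355) = -2999 - (1948 + 5861/25597355) = -2999 - 1*49863653401/25597355 = -2999 - 49863653401/25597355 = -126630121046/25597355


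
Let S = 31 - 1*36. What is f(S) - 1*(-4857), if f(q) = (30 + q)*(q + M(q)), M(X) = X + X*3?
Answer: 4232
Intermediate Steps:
S = -5 (S = 31 - 36 = -5)
M(X) = 4*X (M(X) = X + 3*X = 4*X)
f(q) = 5*q*(30 + q) (f(q) = (30 + q)*(q + 4*q) = (30 + q)*(5*q) = 5*q*(30 + q))
f(S) - 1*(-4857) = 5*(-5)*(30 - 5) - 1*(-4857) = 5*(-5)*25 + 4857 = -625 + 4857 = 4232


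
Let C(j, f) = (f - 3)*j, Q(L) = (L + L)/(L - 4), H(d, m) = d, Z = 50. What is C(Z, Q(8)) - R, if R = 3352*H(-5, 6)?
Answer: 16810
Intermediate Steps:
Q(L) = 2*L/(-4 + L) (Q(L) = (2*L)/(-4 + L) = 2*L/(-4 + L))
C(j, f) = j*(-3 + f) (C(j, f) = (-3 + f)*j = j*(-3 + f))
R = -16760 (R = 3352*(-5) = -16760)
C(Z, Q(8)) - R = 50*(-3 + 2*8/(-4 + 8)) - 1*(-16760) = 50*(-3 + 2*8/4) + 16760 = 50*(-3 + 2*8*(¼)) + 16760 = 50*(-3 + 4) + 16760 = 50*1 + 16760 = 50 + 16760 = 16810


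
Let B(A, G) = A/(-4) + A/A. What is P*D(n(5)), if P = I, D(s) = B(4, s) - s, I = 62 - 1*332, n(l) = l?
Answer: 1350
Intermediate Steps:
B(A, G) = 1 - A/4 (B(A, G) = A*(-¼) + 1 = -A/4 + 1 = 1 - A/4)
I = -270 (I = 62 - 332 = -270)
D(s) = -s (D(s) = (1 - ¼*4) - s = (1 - 1) - s = 0 - s = -s)
P = -270
P*D(n(5)) = -(-270)*5 = -270*(-5) = 1350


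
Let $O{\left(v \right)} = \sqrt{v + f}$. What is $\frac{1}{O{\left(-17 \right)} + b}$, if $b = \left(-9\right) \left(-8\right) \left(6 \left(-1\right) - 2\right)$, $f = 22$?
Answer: $- \frac{576}{331771} - \frac{\sqrt{5}}{331771} \approx -0.0017429$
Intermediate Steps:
$b = -576$ ($b = 72 \left(-6 - 2\right) = 72 \left(-8\right) = -576$)
$O{\left(v \right)} = \sqrt{22 + v}$ ($O{\left(v \right)} = \sqrt{v + 22} = \sqrt{22 + v}$)
$\frac{1}{O{\left(-17 \right)} + b} = \frac{1}{\sqrt{22 - 17} - 576} = \frac{1}{\sqrt{5} - 576} = \frac{1}{-576 + \sqrt{5}}$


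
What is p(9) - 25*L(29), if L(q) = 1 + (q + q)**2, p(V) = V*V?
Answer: -84044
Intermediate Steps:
p(V) = V**2
L(q) = 1 + 4*q**2 (L(q) = 1 + (2*q)**2 = 1 + 4*q**2)
p(9) - 25*L(29) = 9**2 - 25*(1 + 4*29**2) = 81 - 25*(1 + 4*841) = 81 - 25*(1 + 3364) = 81 - 25*3365 = 81 - 84125 = -84044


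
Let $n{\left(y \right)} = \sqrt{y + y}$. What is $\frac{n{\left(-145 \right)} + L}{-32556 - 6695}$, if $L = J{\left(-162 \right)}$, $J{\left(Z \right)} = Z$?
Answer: $\frac{162}{39251} - \frac{i \sqrt{290}}{39251} \approx 0.0041273 - 0.00043386 i$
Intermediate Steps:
$n{\left(y \right)} = \sqrt{2} \sqrt{y}$ ($n{\left(y \right)} = \sqrt{2 y} = \sqrt{2} \sqrt{y}$)
$L = -162$
$\frac{n{\left(-145 \right)} + L}{-32556 - 6695} = \frac{\sqrt{2} \sqrt{-145} - 162}{-32556 - 6695} = \frac{\sqrt{2} i \sqrt{145} - 162}{-39251} = \left(i \sqrt{290} - 162\right) \left(- \frac{1}{39251}\right) = \left(-162 + i \sqrt{290}\right) \left(- \frac{1}{39251}\right) = \frac{162}{39251} - \frac{i \sqrt{290}}{39251}$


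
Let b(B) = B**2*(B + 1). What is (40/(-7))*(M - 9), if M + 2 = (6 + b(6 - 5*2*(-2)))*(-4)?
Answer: 2921720/7 ≈ 4.1739e+5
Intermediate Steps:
b(B) = B**2*(1 + B)
M = -73034 (M = -2 + (6 + (6 - 5*2*(-2))**2*(1 + (6 - 5*2*(-2))))*(-4) = -2 + (6 + (6 - 10*(-2))**2*(1 + (6 - 10*(-2))))*(-4) = -2 + (6 + (6 - 1*(-20))**2*(1 + (6 - 1*(-20))))*(-4) = -2 + (6 + (6 + 20)**2*(1 + (6 + 20)))*(-4) = -2 + (6 + 26**2*(1 + 26))*(-4) = -2 + (6 + 676*27)*(-4) = -2 + (6 + 18252)*(-4) = -2 + 18258*(-4) = -2 - 73032 = -73034)
(40/(-7))*(M - 9) = (40/(-7))*(-73034 - 9) = (40*(-1/7))*(-73043) = -40/7*(-73043) = 2921720/7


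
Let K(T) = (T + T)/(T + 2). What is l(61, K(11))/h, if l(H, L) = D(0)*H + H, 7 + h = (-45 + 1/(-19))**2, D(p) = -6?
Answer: -110105/730209 ≈ -0.15079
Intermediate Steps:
K(T) = 2*T/(2 + T) (K(T) = (2*T)/(2 + T) = 2*T/(2 + T))
h = 730209/361 (h = -7 + (-45 + 1/(-19))**2 = -7 + (-45 - 1/19)**2 = -7 + (-856/19)**2 = -7 + 732736/361 = 730209/361 ≈ 2022.7)
l(H, L) = -5*H (l(H, L) = -6*H + H = -5*H)
l(61, K(11))/h = (-5*61)/(730209/361) = -305*361/730209 = -110105/730209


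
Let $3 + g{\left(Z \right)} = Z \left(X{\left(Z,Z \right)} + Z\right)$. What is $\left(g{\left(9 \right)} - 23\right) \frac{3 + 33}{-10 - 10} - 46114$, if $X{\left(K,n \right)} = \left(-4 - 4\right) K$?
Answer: $- \frac{225233}{5} \approx -45047.0$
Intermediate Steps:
$X{\left(K,n \right)} = - 8 K$
$g{\left(Z \right)} = -3 - 7 Z^{2}$ ($g{\left(Z \right)} = -3 + Z \left(- 8 Z + Z\right) = -3 + Z \left(- 7 Z\right) = -3 - 7 Z^{2}$)
$\left(g{\left(9 \right)} - 23\right) \frac{3 + 33}{-10 - 10} - 46114 = \left(\left(-3 - 7 \cdot 9^{2}\right) - 23\right) \frac{3 + 33}{-10 - 10} - 46114 = \left(\left(-3 - 567\right) - 23\right) \frac{36}{-20} - 46114 = \left(\left(-3 - 567\right) - 23\right) 36 \left(- \frac{1}{20}\right) - 46114 = \left(-570 - 23\right) \left(- \frac{9}{5}\right) - 46114 = \left(-593\right) \left(- \frac{9}{5}\right) - 46114 = \frac{5337}{5} - 46114 = - \frac{225233}{5}$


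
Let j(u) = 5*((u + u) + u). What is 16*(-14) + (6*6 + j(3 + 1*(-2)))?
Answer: -173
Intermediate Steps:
j(u) = 15*u (j(u) = 5*(2*u + u) = 5*(3*u) = 15*u)
16*(-14) + (6*6 + j(3 + 1*(-2))) = 16*(-14) + (6*6 + 15*(3 + 1*(-2))) = -224 + (36 + 15*(3 - 2)) = -224 + (36 + 15*1) = -224 + (36 + 15) = -224 + 51 = -173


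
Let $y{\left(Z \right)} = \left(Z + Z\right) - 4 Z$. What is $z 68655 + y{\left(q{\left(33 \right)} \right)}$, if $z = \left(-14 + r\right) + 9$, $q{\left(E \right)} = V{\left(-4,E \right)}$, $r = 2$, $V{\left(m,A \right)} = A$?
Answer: $-206031$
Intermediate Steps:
$q{\left(E \right)} = E$
$z = -3$ ($z = \left(-14 + 2\right) + 9 = -12 + 9 = -3$)
$y{\left(Z \right)} = - 2 Z$ ($y{\left(Z \right)} = 2 Z - 4 Z = - 2 Z$)
$z 68655 + y{\left(q{\left(33 \right)} \right)} = \left(-3\right) 68655 - 66 = -205965 - 66 = -206031$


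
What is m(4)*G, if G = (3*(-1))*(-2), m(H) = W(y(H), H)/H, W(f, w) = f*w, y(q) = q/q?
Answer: 6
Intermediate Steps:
y(q) = 1
m(H) = 1 (m(H) = (1*H)/H = H/H = 1)
G = 6 (G = -3*(-2) = 6)
m(4)*G = 1*6 = 6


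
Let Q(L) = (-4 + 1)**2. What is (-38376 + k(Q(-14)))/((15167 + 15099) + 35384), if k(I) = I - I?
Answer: -1476/2525 ≈ -0.58455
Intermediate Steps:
Q(L) = 9 (Q(L) = (-3)**2 = 9)
k(I) = 0
(-38376 + k(Q(-14)))/((15167 + 15099) + 35384) = (-38376 + 0)/((15167 + 15099) + 35384) = -38376/(30266 + 35384) = -38376/65650 = -38376*1/65650 = -1476/2525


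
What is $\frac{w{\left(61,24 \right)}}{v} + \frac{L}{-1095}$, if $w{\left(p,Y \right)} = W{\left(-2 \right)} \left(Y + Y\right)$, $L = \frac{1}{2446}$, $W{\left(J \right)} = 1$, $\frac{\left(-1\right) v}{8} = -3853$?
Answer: $\frac{16066367}{10319759610} \approx 0.0015569$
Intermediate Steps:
$v = 30824$ ($v = \left(-8\right) \left(-3853\right) = 30824$)
$L = \frac{1}{2446} \approx 0.00040883$
$w{\left(p,Y \right)} = 2 Y$ ($w{\left(p,Y \right)} = 1 \left(Y + Y\right) = 1 \cdot 2 Y = 2 Y$)
$\frac{w{\left(61,24 \right)}}{v} + \frac{L}{-1095} = \frac{2 \cdot 24}{30824} + \frac{1}{2446 \left(-1095\right)} = 48 \cdot \frac{1}{30824} + \frac{1}{2446} \left(- \frac{1}{1095}\right) = \frac{6}{3853} - \frac{1}{2678370} = \frac{16066367}{10319759610}$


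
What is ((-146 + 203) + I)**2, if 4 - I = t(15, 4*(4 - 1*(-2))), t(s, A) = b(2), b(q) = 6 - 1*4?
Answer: 3481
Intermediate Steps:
b(q) = 2 (b(q) = 6 - 4 = 2)
t(s, A) = 2
I = 2 (I = 4 - 1*2 = 4 - 2 = 2)
((-146 + 203) + I)**2 = ((-146 + 203) + 2)**2 = (57 + 2)**2 = 59**2 = 3481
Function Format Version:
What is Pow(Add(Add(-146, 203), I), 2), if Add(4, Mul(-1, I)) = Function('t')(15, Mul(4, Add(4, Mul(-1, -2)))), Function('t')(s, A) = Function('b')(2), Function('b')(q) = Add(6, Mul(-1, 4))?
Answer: 3481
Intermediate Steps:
Function('b')(q) = 2 (Function('b')(q) = Add(6, -4) = 2)
Function('t')(s, A) = 2
I = 2 (I = Add(4, Mul(-1, 2)) = Add(4, -2) = 2)
Pow(Add(Add(-146, 203), I), 2) = Pow(Add(Add(-146, 203), 2), 2) = Pow(Add(57, 2), 2) = Pow(59, 2) = 3481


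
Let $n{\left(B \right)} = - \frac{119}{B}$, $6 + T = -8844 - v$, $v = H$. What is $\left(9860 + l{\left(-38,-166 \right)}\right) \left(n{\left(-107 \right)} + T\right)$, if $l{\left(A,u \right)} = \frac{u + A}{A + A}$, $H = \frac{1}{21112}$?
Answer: $- \frac{3745851678478989}{42920696} \approx -8.7274 \cdot 10^{7}$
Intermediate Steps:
$H = \frac{1}{21112} \approx 4.7366 \cdot 10^{-5}$
$v = \frac{1}{21112} \approx 4.7366 \cdot 10^{-5}$
$l{\left(A,u \right)} = \frac{A + u}{2 A}$
$T = - \frac{186841201}{21112}$ ($T = -6 - \frac{186714529}{21112} = - \frac{186841201}{21112} \approx -8850.0$)
$\left(9860 + l{\left(-38,-166 \right)}\right) \left(n{\left(-107 \right)} + T\right) = \left(9860 + \frac{-38 - 166}{2 \left(-38\right)}\right) \left(- \frac{119}{-107} - \frac{186841201}{21112}\right) = \left(9860 + \frac{1}{2} \left(- \frac{1}{38}\right) \left(-204\right)\right) \left(\left(-119\right) \left(- \frac{1}{107}\right) - \frac{186841201}{21112}\right) = \left(9860 + \frac{51}{19}\right) \left(\frac{119}{107} - \frac{186841201}{21112}\right) = \frac{187391}{19} \left(- \frac{19989496179}{2258984}\right) = - \frac{3745851678478989}{42920696}$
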